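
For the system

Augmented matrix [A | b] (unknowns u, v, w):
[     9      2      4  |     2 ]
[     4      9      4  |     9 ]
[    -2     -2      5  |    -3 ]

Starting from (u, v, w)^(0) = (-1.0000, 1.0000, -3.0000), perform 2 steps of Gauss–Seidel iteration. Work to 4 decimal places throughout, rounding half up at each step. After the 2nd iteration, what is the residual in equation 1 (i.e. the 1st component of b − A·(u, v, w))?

5.8070

Iteration 1:
  u = (2 - (2)·1.0000 - (4)·-3.0000) / (9) = 1.3333
  v = (9 - (4)·1.3333 - (4)·-3.0000) / (9) = 1.7408
  w = (-3 - (-2)·1.3333 - (-2)·1.7408) / (5) = 0.6296
Iteration 2:
  u = (2 - (2)·1.7408 - (4)·0.6296) / (9) = -0.4444
  v = (9 - (4)·-0.4444 - (4)·0.6296) / (9) = 0.9177
  w = (-3 - (-2)·-0.4444 - (-2)·0.9177) / (5) = -0.4107
Residual b − A·x = (5.8070, 4.1611, 0.0001)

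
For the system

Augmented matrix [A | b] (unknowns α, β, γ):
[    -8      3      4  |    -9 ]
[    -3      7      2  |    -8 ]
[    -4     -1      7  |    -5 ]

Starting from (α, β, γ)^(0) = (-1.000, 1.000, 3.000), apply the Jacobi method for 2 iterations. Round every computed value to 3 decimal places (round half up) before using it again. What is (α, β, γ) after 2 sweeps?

Iteration 1:
  α = (-9 - (3)·1.000 - (4)·3.000) / (-8) = 3.000
  β = (-8 - (-3)·-1.000 - (2)·3.000) / (7) = -2.429
  γ = (-5 - (-4)·-1.000 - (-1)·1.000) / (7) = -1.143
Iteration 2:
  α = (-9 - (3)·-2.429 - (4)·-1.143) / (-8) = -0.357
  β = (-8 - (-3)·3.000 - (2)·-1.143) / (7) = 0.469
  γ = (-5 - (-4)·3.000 - (-1)·-2.429) / (7) = 0.653

(-0.357, 0.469, 0.653)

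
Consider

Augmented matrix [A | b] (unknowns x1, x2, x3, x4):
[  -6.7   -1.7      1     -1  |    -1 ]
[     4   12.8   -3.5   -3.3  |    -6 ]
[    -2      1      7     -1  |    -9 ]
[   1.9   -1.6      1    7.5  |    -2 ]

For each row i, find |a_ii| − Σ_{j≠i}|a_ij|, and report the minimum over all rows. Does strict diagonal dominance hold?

2

row 1: |-6.7| − (1.7+1+1) = 3
row 2: |12.8| − (4+3.5+3.3) = 2
row 3: |7| − (2+1+1) = 3
row 4: |7.5| − (1.9+1.6+1) = 3
minimum over rows = 2 → strictly diagonally dominant (convergence guaranteed)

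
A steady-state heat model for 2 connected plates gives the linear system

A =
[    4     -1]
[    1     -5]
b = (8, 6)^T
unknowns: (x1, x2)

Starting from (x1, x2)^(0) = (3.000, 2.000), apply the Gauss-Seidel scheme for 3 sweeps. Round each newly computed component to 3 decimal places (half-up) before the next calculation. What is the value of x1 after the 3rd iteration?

1.791

Iteration 1:
  x1 = (8 - (-1)·2.000) / (4) = 2.500
  x2 = (6 - (1)·2.500) / (-5) = -0.700
Iteration 2:
  x1 = (8 - (-1)·-0.700) / (4) = 1.825
  x2 = (6 - (1)·1.825) / (-5) = -0.835
Iteration 3:
  x1 = (8 - (-1)·-0.835) / (4) = 1.791
  x2 = (6 - (1)·1.791) / (-5) = -0.842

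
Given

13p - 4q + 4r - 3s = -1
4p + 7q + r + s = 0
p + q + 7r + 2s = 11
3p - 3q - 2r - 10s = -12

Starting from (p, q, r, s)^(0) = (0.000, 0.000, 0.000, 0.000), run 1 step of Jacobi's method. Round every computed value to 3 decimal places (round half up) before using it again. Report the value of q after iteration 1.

Iteration 1:
  p = (-1 - (-4)·0.000 - (4)·0.000 - (-3)·0.000) / (13) = -0.077
  q = (0 - (4)·0.000 - (1)·0.000 - (1)·0.000) / (7) = 0.000
  r = (11 - (1)·0.000 - (1)·0.000 - (2)·0.000) / (7) = 1.571
  s = (-12 - (3)·0.000 - (-3)·0.000 - (-2)·0.000) / (-10) = 1.200

0.000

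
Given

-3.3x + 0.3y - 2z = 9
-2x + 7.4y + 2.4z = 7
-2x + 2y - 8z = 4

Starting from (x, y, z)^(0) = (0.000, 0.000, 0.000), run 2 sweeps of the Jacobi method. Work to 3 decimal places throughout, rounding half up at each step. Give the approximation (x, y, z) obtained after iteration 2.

Iteration 1:
  x = (9 - (0.3)·0.000 - (-2)·0.000) / (-3.3) = -2.727
  y = (7 - (-2)·0.000 - (2.4)·0.000) / (7.4) = 0.946
  z = (4 - (-2)·0.000 - (2)·0.000) / (-8) = -0.500
Iteration 2:
  x = (9 - (0.3)·0.946 - (-2)·-0.500) / (-3.3) = -2.338
  y = (7 - (-2)·-2.727 - (2.4)·-0.500) / (7.4) = 0.371
  z = (4 - (-2)·-2.727 - (2)·0.946) / (-8) = 0.418

(-2.338, 0.371, 0.418)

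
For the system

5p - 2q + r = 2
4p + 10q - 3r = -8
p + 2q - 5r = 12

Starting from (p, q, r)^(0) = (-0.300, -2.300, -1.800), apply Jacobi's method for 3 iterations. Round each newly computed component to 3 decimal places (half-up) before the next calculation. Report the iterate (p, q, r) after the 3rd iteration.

(0.284, -1.911, -2.982)

Iteration 1:
  p = (2 - (-2)·-2.300 - (1)·-1.800) / (5) = -0.160
  q = (-8 - (4)·-0.300 - (-3)·-1.800) / (10) = -1.220
  r = (12 - (1)·-0.300 - (2)·-2.300) / (-5) = -3.380
Iteration 2:
  p = (2 - (-2)·-1.220 - (1)·-3.380) / (5) = 0.588
  q = (-8 - (4)·-0.160 - (-3)·-3.380) / (10) = -1.750
  r = (12 - (1)·-0.160 - (2)·-1.220) / (-5) = -2.920
Iteration 3:
  p = (2 - (-2)·-1.750 - (1)·-2.920) / (5) = 0.284
  q = (-8 - (4)·0.588 - (-3)·-2.920) / (10) = -1.911
  r = (12 - (1)·0.588 - (2)·-1.750) / (-5) = -2.982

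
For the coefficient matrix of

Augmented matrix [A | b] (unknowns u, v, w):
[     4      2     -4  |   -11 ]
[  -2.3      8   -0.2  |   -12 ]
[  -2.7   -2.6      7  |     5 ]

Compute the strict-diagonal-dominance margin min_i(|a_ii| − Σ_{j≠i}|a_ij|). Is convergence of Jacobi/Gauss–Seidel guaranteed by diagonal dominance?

row 1: |4| − (2+4) = -2
row 2: |8| − (2.3+0.2) = 5.5
row 3: |7| − (2.7+2.6) = 1.7
minimum over rows = -2 → not strictly diagonally dominant

-2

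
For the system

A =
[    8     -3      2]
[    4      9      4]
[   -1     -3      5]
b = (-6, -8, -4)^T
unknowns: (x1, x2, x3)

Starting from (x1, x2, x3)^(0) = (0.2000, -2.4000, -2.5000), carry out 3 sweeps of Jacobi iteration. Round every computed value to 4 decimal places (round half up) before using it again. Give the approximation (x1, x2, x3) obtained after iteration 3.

(-0.3146, -0.4111, -0.5034)

Iteration 1:
  x1 = (-6 - (-3)·-2.4000 - (2)·-2.5000) / (8) = -1.0250
  x2 = (-8 - (4)·0.2000 - (4)·-2.5000) / (9) = 0.1333
  x3 = (-4 - (-1)·0.2000 - (-3)·-2.4000) / (5) = -2.2000
Iteration 2:
  x1 = (-6 - (-3)·0.1333 - (2)·-2.2000) / (8) = -0.1500
  x2 = (-8 - (4)·-1.0250 - (4)·-2.2000) / (9) = 0.5444
  x3 = (-4 - (-1)·-1.0250 - (-3)·0.1333) / (5) = -0.9250
Iteration 3:
  x1 = (-6 - (-3)·0.5444 - (2)·-0.9250) / (8) = -0.3146
  x2 = (-8 - (4)·-0.1500 - (4)·-0.9250) / (9) = -0.4111
  x3 = (-4 - (-1)·-0.1500 - (-3)·0.5444) / (5) = -0.5034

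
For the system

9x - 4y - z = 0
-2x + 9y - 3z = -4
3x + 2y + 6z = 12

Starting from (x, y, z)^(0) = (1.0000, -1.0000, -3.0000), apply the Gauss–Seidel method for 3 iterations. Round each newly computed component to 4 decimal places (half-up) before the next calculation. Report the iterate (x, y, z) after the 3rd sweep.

(0.4250, 0.3329, 1.6765)

Iteration 1:
  x = (0 - (-4)·-1.0000 - (-1)·-3.0000) / (9) = -0.7778
  y = (-4 - (-2)·-0.7778 - (-3)·-3.0000) / (9) = -1.6173
  z = (12 - (3)·-0.7778 - (2)·-1.6173) / (6) = 2.9280
Iteration 2:
  x = (0 - (-4)·-1.6173 - (-1)·2.9280) / (9) = -0.3935
  y = (-4 - (-2)·-0.3935 - (-3)·2.9280) / (9) = 0.4441
  z = (12 - (3)·-0.3935 - (2)·0.4441) / (6) = 2.0487
Iteration 3:
  x = (0 - (-4)·0.4441 - (-1)·2.0487) / (9) = 0.4250
  y = (-4 - (-2)·0.4250 - (-3)·2.0487) / (9) = 0.3329
  z = (12 - (3)·0.4250 - (2)·0.3329) / (6) = 1.6765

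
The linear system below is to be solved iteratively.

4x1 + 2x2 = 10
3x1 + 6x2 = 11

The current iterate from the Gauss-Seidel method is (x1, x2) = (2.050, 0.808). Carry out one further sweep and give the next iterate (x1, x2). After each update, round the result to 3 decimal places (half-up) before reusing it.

(2.096, 0.785)

One sweep:
  x1 = (10 - (2)·0.808) / (4) = 2.096
  x2 = (11 - (3)·2.096) / (6) = 0.785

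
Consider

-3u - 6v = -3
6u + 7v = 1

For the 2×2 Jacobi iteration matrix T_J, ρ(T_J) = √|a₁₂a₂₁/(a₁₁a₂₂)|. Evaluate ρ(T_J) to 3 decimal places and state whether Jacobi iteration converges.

a₁₂a₂₁/(a₁₁a₂₂) = (-6)·(6) / ((-3)·(7)) = 1.714286
ρ = √|1.714286| = √1.714286 = 1.309
ρ > 1, so Jacobi diverges

1.309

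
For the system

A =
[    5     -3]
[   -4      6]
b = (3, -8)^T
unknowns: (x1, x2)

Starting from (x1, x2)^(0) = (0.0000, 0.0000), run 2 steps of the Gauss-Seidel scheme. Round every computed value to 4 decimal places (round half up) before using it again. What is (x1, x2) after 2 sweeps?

Iteration 1:
  x1 = (3 - (-3)·0.0000) / (5) = 0.6000
  x2 = (-8 - (-4)·0.6000) / (6) = -0.9333
Iteration 2:
  x1 = (3 - (-3)·-0.9333) / (5) = 0.0400
  x2 = (-8 - (-4)·0.0400) / (6) = -1.3067

(0.0400, -1.3067)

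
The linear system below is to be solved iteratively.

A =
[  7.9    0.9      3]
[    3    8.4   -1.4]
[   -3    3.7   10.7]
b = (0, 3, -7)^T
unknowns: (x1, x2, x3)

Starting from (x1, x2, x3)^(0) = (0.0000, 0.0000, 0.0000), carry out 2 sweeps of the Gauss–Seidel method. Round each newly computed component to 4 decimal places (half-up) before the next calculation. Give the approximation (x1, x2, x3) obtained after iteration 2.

(0.2546, 0.1366, -0.6301)

Iteration 1:
  x1 = (0 - (0.9)·0.0000 - (3)·0.0000) / (7.9) = 0.0000
  x2 = (3 - (3)·0.0000 - (-1.4)·0.0000) / (8.4) = 0.3571
  x3 = (-7 - (-3)·0.0000 - (3.7)·0.3571) / (10.7) = -0.7777
Iteration 2:
  x1 = (0 - (0.9)·0.3571 - (3)·-0.7777) / (7.9) = 0.2546
  x2 = (3 - (3)·0.2546 - (-1.4)·-0.7777) / (8.4) = 0.1366
  x3 = (-7 - (-3)·0.2546 - (3.7)·0.1366) / (10.7) = -0.6301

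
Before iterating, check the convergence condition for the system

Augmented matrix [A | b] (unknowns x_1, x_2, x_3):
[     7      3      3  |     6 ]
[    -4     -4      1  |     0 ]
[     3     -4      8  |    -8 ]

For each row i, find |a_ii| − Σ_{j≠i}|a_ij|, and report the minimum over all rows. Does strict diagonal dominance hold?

row 1: |7| − (3+3) = 1
row 2: |-4| − (4+1) = -1
row 3: |8| − (3+4) = 1
minimum over rows = -1 → not strictly diagonally dominant

-1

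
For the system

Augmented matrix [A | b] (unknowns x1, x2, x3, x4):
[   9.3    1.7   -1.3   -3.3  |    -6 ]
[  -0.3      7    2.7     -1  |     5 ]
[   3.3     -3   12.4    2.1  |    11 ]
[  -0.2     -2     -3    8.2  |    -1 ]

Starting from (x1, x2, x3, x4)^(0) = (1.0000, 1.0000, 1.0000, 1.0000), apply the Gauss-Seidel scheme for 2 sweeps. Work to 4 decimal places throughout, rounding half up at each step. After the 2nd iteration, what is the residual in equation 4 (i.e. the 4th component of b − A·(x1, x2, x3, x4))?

Iteration 1:
  x1 = (-6 - (1.7)·1.0000 - (-1.3)·1.0000 - (-3.3)·1.0000) / (9.3) = -0.3333
  x2 = (5 - (-0.3)·-0.3333 - (2.7)·1.0000 - (-1)·1.0000) / (7) = 0.4571
  x3 = (11 - (3.3)·-0.3333 - (-3)·0.4571 - (2.1)·1.0000) / (12.4) = 0.9170
  x4 = (-1 - (-0.2)·-0.3333 - (-2)·0.4571 - (-3)·0.9170) / (8.2) = 0.3169
Iteration 2:
  x1 = (-6 - (1.7)·0.4571 - (-1.3)·0.9170 - (-3.3)·0.3169) / (9.3) = -0.4881
  x2 = (5 - (-0.3)·-0.4881 - (2.7)·0.9170 - (-1)·0.3169) / (7) = 0.3849
  x3 = (11 - (3.3)·-0.4881 - (-3)·0.3849 - (2.1)·0.3169) / (12.4) = 1.0564
  x4 = (-1 - (-0.2)·-0.4881 - (-2)·0.3849 - (-3)·1.0564) / (8.2) = 0.3465
Residual b − A·x = (0.4018, -0.3465, -0.0616, 0.0001)

0.0001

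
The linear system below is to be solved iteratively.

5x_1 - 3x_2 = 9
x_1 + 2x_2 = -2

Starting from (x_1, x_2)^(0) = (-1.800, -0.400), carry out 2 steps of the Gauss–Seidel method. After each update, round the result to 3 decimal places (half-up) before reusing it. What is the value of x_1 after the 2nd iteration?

0.732

Iteration 1:
  x_1 = (9 - (-3)·-0.400) / (5) = 1.560
  x_2 = (-2 - (1)·1.560) / (2) = -1.780
Iteration 2:
  x_1 = (9 - (-3)·-1.780) / (5) = 0.732
  x_2 = (-2 - (1)·0.732) / (2) = -1.366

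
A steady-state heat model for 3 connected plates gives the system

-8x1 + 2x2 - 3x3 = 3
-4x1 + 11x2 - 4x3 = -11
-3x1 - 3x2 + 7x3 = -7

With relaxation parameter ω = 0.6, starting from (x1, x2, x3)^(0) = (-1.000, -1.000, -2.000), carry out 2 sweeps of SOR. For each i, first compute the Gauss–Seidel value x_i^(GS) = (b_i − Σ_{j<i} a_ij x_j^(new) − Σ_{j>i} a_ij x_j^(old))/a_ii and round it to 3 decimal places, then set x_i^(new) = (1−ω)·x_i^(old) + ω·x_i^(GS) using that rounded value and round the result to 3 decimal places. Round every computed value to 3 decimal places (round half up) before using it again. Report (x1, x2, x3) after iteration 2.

(-0.160, -1.646, -1.813)

Iteration 1:
  x1: GS value = (3 - (2)·-1.000 - (-3)·-2.000) / (-8) = 0.125;  x1 ← (1−ω)·-1.000 + ω·0.125 = -0.325
  x2: GS value = (-11 - (-4)·-0.325 - (-4)·-2.000) / (11) = -1.845;  x2 ← (1−ω)·-1.000 + ω·-1.845 = -1.507
  x3: GS value = (-7 - (-3)·-0.325 - (-3)·-1.507) / (7) = -1.785;  x3 ← (1−ω)·-2.000 + ω·-1.785 = -1.871
Iteration 2:
  x1: GS value = (3 - (2)·-1.507 - (-3)·-1.871) / (-8) = -0.050;  x1 ← (1−ω)·-0.325 + ω·-0.050 = -0.160
  x2: GS value = (-11 - (-4)·-0.160 - (-4)·-1.871) / (11) = -1.739;  x2 ← (1−ω)·-1.507 + ω·-1.739 = -1.646
  x3: GS value = (-7 - (-3)·-0.160 - (-3)·-1.646) / (7) = -1.774;  x3 ← (1−ω)·-1.871 + ω·-1.774 = -1.813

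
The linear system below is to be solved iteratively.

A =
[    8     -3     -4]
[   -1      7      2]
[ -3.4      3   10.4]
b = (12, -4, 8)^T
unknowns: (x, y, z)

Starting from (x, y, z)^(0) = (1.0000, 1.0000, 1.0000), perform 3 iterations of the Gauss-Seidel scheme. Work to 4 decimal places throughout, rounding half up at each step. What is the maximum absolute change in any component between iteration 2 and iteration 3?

0.0893

Iteration 1:
  x = (12 - (-3)·1.0000 - (-4)·1.0000) / (8) = 2.3750
  y = (-4 - (-1)·2.3750 - (2)·1.0000) / (7) = -0.5179
  z = (8 - (-3.4)·2.3750 - (3)·-0.5179) / (10.4) = 1.6951
Iteration 2:
  x = (12 - (-3)·-0.5179 - (-4)·1.6951) / (8) = 2.1533
  y = (-4 - (-1)·2.1533 - (2)·1.6951) / (7) = -0.7481
  z = (8 - (-3.4)·2.1533 - (3)·-0.7481) / (10.4) = 1.6890
Iteration 3:
  x = (12 - (-3)·-0.7481 - (-4)·1.6890) / (8) = 2.0640
  y = (-4 - (-1)·2.0640 - (2)·1.6890) / (7) = -0.7591
  z = (8 - (-3.4)·2.0640 - (3)·-0.7591) / (10.4) = 1.6630
Change: (-0.0893, -0.0110, -0.0260) → max |·| = 0.0893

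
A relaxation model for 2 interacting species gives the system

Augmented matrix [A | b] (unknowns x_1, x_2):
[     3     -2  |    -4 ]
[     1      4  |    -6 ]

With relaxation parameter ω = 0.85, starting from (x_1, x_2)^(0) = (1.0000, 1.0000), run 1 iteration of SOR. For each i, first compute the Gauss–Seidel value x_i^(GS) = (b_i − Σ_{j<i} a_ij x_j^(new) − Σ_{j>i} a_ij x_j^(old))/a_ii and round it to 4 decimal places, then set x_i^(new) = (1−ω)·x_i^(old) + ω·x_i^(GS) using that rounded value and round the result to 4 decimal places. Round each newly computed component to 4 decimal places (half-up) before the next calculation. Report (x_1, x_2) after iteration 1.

Iteration 1:
  x_1: GS value = (-4 - (-2)·1.0000) / (3) = -0.6667;  x_1 ← (1−ω)·1.0000 + ω·-0.6667 = -0.4167
  x_2: GS value = (-6 - (1)·-0.4167) / (4) = -1.3958;  x_2 ← (1−ω)·1.0000 + ω·-1.3958 = -1.0364

(-0.4167, -1.0364)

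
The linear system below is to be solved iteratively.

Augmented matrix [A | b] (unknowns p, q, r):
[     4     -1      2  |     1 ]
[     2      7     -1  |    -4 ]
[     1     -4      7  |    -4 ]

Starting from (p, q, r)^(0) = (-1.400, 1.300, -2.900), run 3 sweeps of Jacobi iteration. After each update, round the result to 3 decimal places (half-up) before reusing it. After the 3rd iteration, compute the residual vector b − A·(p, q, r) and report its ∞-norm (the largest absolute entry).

Iteration 1:
  p = (1 - (-1)·1.300 - (2)·-2.900) / (4) = 2.025
  q = (-4 - (2)·-1.400 - (-1)·-2.900) / (7) = -0.586
  r = (-4 - (1)·-1.400 - (-4)·1.300) / (7) = 0.371
Iteration 2:
  p = (1 - (-1)·-0.586 - (2)·0.371) / (4) = -0.082
  q = (-4 - (2)·2.025 - (-1)·0.371) / (7) = -1.097
  r = (-4 - (1)·2.025 - (-4)·-0.586) / (7) = -1.196
Iteration 3:
  p = (1 - (-1)·-1.097 - (2)·-1.196) / (4) = 0.574
  q = (-4 - (2)·-0.082 - (-1)·-1.196) / (7) = -0.719
  r = (-4 - (1)·-0.082 - (-4)·-1.097) / (7) = -1.187
Residual b − A·x = (0.359, -1.302, 0.859); ∞-norm = 1.302

1.302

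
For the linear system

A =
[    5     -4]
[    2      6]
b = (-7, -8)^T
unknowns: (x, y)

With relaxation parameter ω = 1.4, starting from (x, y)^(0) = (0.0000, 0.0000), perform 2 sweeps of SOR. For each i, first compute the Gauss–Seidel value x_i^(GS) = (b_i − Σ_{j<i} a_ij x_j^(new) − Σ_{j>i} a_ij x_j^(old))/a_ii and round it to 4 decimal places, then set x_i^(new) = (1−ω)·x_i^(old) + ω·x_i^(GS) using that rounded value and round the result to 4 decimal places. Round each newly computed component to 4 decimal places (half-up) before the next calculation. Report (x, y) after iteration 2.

Iteration 1:
  x: GS value = (-7 - (-4)·0.0000) / (5) = -1.4000;  x ← (1−ω)·0.0000 + ω·-1.4000 = -1.9600
  y: GS value = (-8 - (2)·-1.9600) / (6) = -0.6800;  y ← (1−ω)·0.0000 + ω·-0.6800 = -0.9520
Iteration 2:
  x: GS value = (-7 - (-4)·-0.9520) / (5) = -2.1616;  x ← (1−ω)·-1.9600 + ω·-2.1616 = -2.2422
  y: GS value = (-8 - (2)·-2.2422) / (6) = -0.5859;  y ← (1−ω)·-0.9520 + ω·-0.5859 = -0.4395

(-2.2422, -0.4395)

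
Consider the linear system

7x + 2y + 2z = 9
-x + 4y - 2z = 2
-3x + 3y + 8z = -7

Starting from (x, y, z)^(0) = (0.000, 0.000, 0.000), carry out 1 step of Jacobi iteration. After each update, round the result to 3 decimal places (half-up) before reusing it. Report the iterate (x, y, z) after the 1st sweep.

Iteration 1:
  x = (9 - (2)·0.000 - (2)·0.000) / (7) = 1.286
  y = (2 - (-1)·0.000 - (-2)·0.000) / (4) = 0.500
  z = (-7 - (-3)·0.000 - (3)·0.000) / (8) = -0.875

(1.286, 0.500, -0.875)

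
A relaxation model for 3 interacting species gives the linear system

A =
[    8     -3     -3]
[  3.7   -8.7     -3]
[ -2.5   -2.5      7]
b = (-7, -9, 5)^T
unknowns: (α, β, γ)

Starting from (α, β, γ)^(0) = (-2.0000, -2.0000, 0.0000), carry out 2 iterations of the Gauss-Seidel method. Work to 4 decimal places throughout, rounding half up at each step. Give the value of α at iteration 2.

-0.6500

Iteration 1:
  α = (-7 - (-3)·-2.0000 - (-3)·0.0000) / (8) = -1.6250
  β = (-9 - (3.7)·-1.6250 - (-3)·0.0000) / (-8.7) = 0.3434
  γ = (5 - (-2.5)·-1.6250 - (-2.5)·0.3434) / (7) = 0.2566
Iteration 2:
  α = (-7 - (-3)·0.3434 - (-3)·0.2566) / (8) = -0.6500
  β = (-9 - (3.7)·-0.6500 - (-3)·0.2566) / (-8.7) = 0.6696
  γ = (5 - (-2.5)·-0.6500 - (-2.5)·0.6696) / (7) = 0.7213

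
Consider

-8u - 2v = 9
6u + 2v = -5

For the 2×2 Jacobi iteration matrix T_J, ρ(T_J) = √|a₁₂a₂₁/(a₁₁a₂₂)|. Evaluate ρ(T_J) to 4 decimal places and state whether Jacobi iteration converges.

a₁₂a₂₁/(a₁₁a₂₂) = (-2)·(6) / ((-8)·(2)) = 0.750000
ρ = √|0.750000| = √0.750000 = 0.8660
ρ < 1, so Jacobi converges

0.8660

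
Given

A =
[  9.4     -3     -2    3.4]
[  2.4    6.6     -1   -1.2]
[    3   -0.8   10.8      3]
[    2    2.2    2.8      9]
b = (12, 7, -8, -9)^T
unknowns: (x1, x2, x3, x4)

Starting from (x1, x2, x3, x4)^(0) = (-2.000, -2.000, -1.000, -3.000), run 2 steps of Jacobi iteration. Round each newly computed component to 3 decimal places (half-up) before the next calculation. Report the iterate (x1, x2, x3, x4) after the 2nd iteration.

Iteration 1:
  x1 = (12 - (-3)·-2.000 - (-2)·-1.000 - (3.4)·-3.000) / (9.4) = 1.511
  x2 = (7 - (2.4)·-2.000 - (-1)·-1.000 - (-1.2)·-3.000) / (6.6) = 1.091
  x3 = (-8 - (3)·-2.000 - (-0.8)·-2.000 - (3)·-3.000) / (10.8) = 0.500
  x4 = (-9 - (2)·-2.000 - (2.2)·-2.000 - (2.8)·-1.000) / (9) = 0.244
Iteration 2:
  x1 = (12 - (-3)·1.091 - (-2)·0.500 - (3.4)·0.244) / (9.4) = 1.643
  x2 = (7 - (2.4)·1.511 - (-1)·0.500 - (-1.2)·0.244) / (6.6) = 0.631
  x3 = (-8 - (3)·1.511 - (-0.8)·1.091 - (3)·0.244) / (10.8) = -1.147
  x4 = (-9 - (2)·1.511 - (2.2)·1.091 - (2.8)·0.500) / (9) = -1.758

(1.643, 0.631, -1.147, -1.758)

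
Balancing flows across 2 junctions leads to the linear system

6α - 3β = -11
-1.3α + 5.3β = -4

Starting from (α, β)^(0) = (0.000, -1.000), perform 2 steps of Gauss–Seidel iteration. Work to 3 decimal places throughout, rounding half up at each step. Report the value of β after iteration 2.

-1.367

Iteration 1:
  α = (-11 - (-3)·-1.000) / (6) = -2.333
  β = (-4 - (-1.3)·-2.333) / (5.3) = -1.327
Iteration 2:
  α = (-11 - (-3)·-1.327) / (6) = -2.497
  β = (-4 - (-1.3)·-2.497) / (5.3) = -1.367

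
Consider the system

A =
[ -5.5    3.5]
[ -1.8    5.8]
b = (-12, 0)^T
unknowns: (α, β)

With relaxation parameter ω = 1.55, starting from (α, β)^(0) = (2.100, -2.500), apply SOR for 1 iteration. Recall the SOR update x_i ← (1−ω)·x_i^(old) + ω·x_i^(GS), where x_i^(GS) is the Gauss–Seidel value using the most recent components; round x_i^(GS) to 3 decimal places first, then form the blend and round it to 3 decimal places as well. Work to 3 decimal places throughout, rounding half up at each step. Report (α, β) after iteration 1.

Iteration 1:
  α: GS value = (-12 - (3.5)·-2.500) / (-5.5) = 0.591;  α ← (1−ω)·2.100 + ω·0.591 = -0.239
  β: GS value = (0 - (-1.8)·-0.239) / (5.8) = -0.074;  β ← (1−ω)·-2.500 + ω·-0.074 = 1.260

(-0.239, 1.260)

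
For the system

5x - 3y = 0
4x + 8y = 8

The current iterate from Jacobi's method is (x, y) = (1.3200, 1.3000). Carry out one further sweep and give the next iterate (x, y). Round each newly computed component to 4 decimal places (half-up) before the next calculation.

One sweep:
  x = (0 - (-3)·1.3000) / (5) = 0.7800
  y = (8 - (4)·1.3200) / (8) = 0.3400

(0.7800, 0.3400)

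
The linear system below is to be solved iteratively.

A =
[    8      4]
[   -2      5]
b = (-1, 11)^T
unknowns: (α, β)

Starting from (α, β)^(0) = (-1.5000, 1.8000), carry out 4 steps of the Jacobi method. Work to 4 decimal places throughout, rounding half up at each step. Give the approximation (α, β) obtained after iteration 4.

(-1.0400, 1.7920)

Iteration 1:
  α = (-1 - (4)·1.8000) / (8) = -1.0250
  β = (11 - (-2)·-1.5000) / (5) = 1.6000
Iteration 2:
  α = (-1 - (4)·1.6000) / (8) = -0.9250
  β = (11 - (-2)·-1.0250) / (5) = 1.7900
Iteration 3:
  α = (-1 - (4)·1.7900) / (8) = -1.0200
  β = (11 - (-2)·-0.9250) / (5) = 1.8300
Iteration 4:
  α = (-1 - (4)·1.8300) / (8) = -1.0400
  β = (11 - (-2)·-1.0200) / (5) = 1.7920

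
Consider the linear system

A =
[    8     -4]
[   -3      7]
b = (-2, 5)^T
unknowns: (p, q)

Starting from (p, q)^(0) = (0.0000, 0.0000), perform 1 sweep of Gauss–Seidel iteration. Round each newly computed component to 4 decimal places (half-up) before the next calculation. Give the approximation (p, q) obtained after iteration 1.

(-0.2500, 0.6071)

Iteration 1:
  p = (-2 - (-4)·0.0000) / (8) = -0.2500
  q = (5 - (-3)·-0.2500) / (7) = 0.6071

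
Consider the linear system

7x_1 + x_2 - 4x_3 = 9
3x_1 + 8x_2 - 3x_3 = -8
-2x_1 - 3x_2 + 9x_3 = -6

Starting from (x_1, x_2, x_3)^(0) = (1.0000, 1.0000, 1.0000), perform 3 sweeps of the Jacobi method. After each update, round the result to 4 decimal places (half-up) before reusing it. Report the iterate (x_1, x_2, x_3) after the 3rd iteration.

Iteration 1:
  x_1 = (9 - (1)·1.0000 - (-4)·1.0000) / (7) = 1.7143
  x_2 = (-8 - (3)·1.0000 - (-3)·1.0000) / (8) = -1.0000
  x_3 = (-6 - (-2)·1.0000 - (-3)·1.0000) / (9) = -0.1111
Iteration 2:
  x_1 = (9 - (1)·-1.0000 - (-4)·-0.1111) / (7) = 1.3651
  x_2 = (-8 - (3)·1.7143 - (-3)·-0.1111) / (8) = -1.6845
  x_3 = (-6 - (-2)·1.7143 - (-3)·-1.0000) / (9) = -0.6190
Iteration 3:
  x_1 = (9 - (1)·-1.6845 - (-4)·-0.6190) / (7) = 1.1726
  x_2 = (-8 - (3)·1.3651 - (-3)·-0.6190) / (8) = -1.7440
  x_3 = (-6 - (-2)·1.3651 - (-3)·-1.6845) / (9) = -0.9248

(1.1726, -1.7440, -0.9248)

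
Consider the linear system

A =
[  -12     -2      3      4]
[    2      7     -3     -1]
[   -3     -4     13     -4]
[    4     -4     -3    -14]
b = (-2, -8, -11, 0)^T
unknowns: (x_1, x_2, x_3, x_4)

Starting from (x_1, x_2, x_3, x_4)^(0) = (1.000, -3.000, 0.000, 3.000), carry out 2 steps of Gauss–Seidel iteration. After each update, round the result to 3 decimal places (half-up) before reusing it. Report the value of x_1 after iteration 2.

Iteration 1:
  x_1 = (-2 - (-2)·-3.000 - (3)·0.000 - (4)·3.000) / (-12) = 1.667
  x_2 = (-8 - (2)·1.667 - (-3)·0.000 - (-1)·3.000) / (7) = -1.191
  x_3 = (-11 - (-3)·1.667 - (-4)·-1.191 - (-4)·3.000) / (13) = 0.095
  x_4 = (0 - (4)·1.667 - (-4)·-1.191 - (-3)·0.095) / (-14) = 0.796
Iteration 2:
  x_1 = (-2 - (-2)·-1.191 - (3)·0.095 - (4)·0.796) / (-12) = 0.654
  x_2 = (-8 - (2)·0.654 - (-3)·0.095 - (-1)·0.796) / (7) = -1.175
  x_3 = (-11 - (-3)·0.654 - (-4)·-1.175 - (-4)·0.796) / (13) = -0.812
  x_4 = (0 - (4)·0.654 - (-4)·-1.175 - (-3)·-0.812) / (-14) = 0.697

0.654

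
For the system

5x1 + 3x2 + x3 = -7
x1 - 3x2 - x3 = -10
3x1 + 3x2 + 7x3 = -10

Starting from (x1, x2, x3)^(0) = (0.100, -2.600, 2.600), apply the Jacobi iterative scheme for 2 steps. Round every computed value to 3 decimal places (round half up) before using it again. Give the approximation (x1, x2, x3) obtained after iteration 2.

Iteration 1:
  x1 = (-7 - (3)·-2.600 - (1)·2.600) / (5) = -0.360
  x2 = (-10 - (1)·0.100 - (-1)·2.600) / (-3) = 2.500
  x3 = (-10 - (3)·0.100 - (3)·-2.600) / (7) = -0.357
Iteration 2:
  x1 = (-7 - (3)·2.500 - (1)·-0.357) / (5) = -2.829
  x2 = (-10 - (1)·-0.360 - (-1)·-0.357) / (-3) = 3.332
  x3 = (-10 - (3)·-0.360 - (3)·2.500) / (7) = -2.346

(-2.829, 3.332, -2.346)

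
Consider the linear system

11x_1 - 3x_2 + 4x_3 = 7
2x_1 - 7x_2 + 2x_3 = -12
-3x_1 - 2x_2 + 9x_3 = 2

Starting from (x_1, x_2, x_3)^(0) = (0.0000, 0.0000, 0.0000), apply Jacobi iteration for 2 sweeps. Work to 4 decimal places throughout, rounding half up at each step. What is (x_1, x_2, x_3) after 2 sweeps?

(1.0231, 1.9596, 0.8153)

Iteration 1:
  x_1 = (7 - (-3)·0.0000 - (4)·0.0000) / (11) = 0.6364
  x_2 = (-12 - (2)·0.0000 - (2)·0.0000) / (-7) = 1.7143
  x_3 = (2 - (-3)·0.0000 - (-2)·0.0000) / (9) = 0.2222
Iteration 2:
  x_1 = (7 - (-3)·1.7143 - (4)·0.2222) / (11) = 1.0231
  x_2 = (-12 - (2)·0.6364 - (2)·0.2222) / (-7) = 1.9596
  x_3 = (2 - (-3)·0.6364 - (-2)·1.7143) / (9) = 0.8153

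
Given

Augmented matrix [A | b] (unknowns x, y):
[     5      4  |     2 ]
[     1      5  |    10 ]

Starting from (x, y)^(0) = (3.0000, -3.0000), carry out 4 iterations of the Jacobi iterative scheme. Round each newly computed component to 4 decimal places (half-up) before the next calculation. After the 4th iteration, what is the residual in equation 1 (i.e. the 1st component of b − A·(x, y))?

-0.0256

Iteration 1:
  x = (2 - (4)·-3.0000) / (5) = 2.8000
  y = (10 - (1)·3.0000) / (5) = 1.4000
Iteration 2:
  x = (2 - (4)·1.4000) / (5) = -0.7200
  y = (10 - (1)·2.8000) / (5) = 1.4400
Iteration 3:
  x = (2 - (4)·1.4400) / (5) = -0.7520
  y = (10 - (1)·-0.7200) / (5) = 2.1440
Iteration 4:
  x = (2 - (4)·2.1440) / (5) = -1.3152
  y = (10 - (1)·-0.7520) / (5) = 2.1504
Residual b − A·x = (-0.0256, 0.5632)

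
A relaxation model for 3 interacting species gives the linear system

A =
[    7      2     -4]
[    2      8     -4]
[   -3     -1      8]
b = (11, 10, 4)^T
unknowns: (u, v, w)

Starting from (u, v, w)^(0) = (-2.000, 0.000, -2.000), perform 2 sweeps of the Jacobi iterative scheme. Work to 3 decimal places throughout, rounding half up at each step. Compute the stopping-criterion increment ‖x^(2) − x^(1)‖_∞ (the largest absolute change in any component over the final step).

Iteration 1:
  u = (11 - (2)·0.000 - (-4)·-2.000) / (7) = 0.429
  v = (10 - (2)·-2.000 - (-4)·-2.000) / (8) = 0.750
  w = (4 - (-3)·-2.000 - (-1)·0.000) / (8) = -0.250
Iteration 2:
  u = (11 - (2)·0.750 - (-4)·-0.250) / (7) = 1.214
  v = (10 - (2)·0.429 - (-4)·-0.250) / (8) = 1.018
  w = (4 - (-3)·0.429 - (-1)·0.750) / (8) = 0.755
Change: (0.785, 0.268, 1.005) → max |·| = 1.005

1.005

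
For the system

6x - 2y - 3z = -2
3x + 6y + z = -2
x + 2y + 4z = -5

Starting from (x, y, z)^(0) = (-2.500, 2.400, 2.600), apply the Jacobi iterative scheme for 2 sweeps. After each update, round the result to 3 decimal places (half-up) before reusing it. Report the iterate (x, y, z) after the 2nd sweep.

(-1.085, -0.913, -1.933)

Iteration 1:
  x = (-2 - (-2)·2.400 - (-3)·2.600) / (6) = 1.767
  y = (-2 - (3)·-2.500 - (1)·2.600) / (6) = 0.483
  z = (-5 - (1)·-2.500 - (2)·2.400) / (4) = -1.825
Iteration 2:
  x = (-2 - (-2)·0.483 - (-3)·-1.825) / (6) = -1.085
  y = (-2 - (3)·1.767 - (1)·-1.825) / (6) = -0.913
  z = (-5 - (1)·1.767 - (2)·0.483) / (4) = -1.933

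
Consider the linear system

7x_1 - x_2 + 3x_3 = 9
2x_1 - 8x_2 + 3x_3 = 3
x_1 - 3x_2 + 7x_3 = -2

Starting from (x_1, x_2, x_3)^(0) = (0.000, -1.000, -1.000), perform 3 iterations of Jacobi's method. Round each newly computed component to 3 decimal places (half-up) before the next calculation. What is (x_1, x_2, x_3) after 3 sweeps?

Iteration 1:
  x_1 = (9 - (-1)·-1.000 - (3)·-1.000) / (7) = 1.571
  x_2 = (3 - (2)·0.000 - (3)·-1.000) / (-8) = -0.750
  x_3 = (-2 - (1)·0.000 - (-3)·-1.000) / (7) = -0.714
Iteration 2:
  x_1 = (9 - (-1)·-0.750 - (3)·-0.714) / (7) = 1.485
  x_2 = (3 - (2)·1.571 - (3)·-0.714) / (-8) = -0.250
  x_3 = (-2 - (1)·1.571 - (-3)·-0.750) / (7) = -0.832
Iteration 3:
  x_1 = (9 - (-1)·-0.250 - (3)·-0.832) / (7) = 1.607
  x_2 = (3 - (2)·1.485 - (3)·-0.832) / (-8) = -0.316
  x_3 = (-2 - (1)·1.485 - (-3)·-0.250) / (7) = -0.605

(1.607, -0.316, -0.605)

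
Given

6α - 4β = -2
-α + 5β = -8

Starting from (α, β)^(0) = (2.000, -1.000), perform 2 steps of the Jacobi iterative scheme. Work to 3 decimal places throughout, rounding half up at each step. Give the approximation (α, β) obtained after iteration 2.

(-1.133, -1.800)

Iteration 1:
  α = (-2 - (-4)·-1.000) / (6) = -1.000
  β = (-8 - (-1)·2.000) / (5) = -1.200
Iteration 2:
  α = (-2 - (-4)·-1.200) / (6) = -1.133
  β = (-8 - (-1)·-1.000) / (5) = -1.800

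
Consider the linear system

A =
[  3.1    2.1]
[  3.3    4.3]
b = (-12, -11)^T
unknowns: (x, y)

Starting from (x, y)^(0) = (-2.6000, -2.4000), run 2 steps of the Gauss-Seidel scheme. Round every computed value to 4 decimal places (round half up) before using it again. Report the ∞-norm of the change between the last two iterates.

1.0601

Iteration 1:
  x = (-12 - (2.1)·-2.4000) / (3.1) = -2.2452
  y = (-11 - (3.3)·-2.2452) / (4.3) = -0.8351
Iteration 2:
  x = (-12 - (2.1)·-0.8351) / (3.1) = -3.3053
  y = (-11 - (3.3)·-3.3053) / (4.3) = -0.0215
Change: (-1.0601, 0.8136) → max |·| = 1.0601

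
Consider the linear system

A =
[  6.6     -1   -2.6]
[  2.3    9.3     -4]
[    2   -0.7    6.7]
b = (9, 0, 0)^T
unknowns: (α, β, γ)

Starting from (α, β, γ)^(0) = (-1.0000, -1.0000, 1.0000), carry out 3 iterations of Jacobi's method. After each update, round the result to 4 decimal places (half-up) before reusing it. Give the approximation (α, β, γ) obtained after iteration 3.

Iteration 1:
  α = (9 - (-1)·-1.0000 - (-2.6)·1.0000) / (6.6) = 1.6061
  β = (0 - (2.3)·-1.0000 - (-4)·1.0000) / (9.3) = 0.6774
  γ = (0 - (2)·-1.0000 - (-0.7)·-1.0000) / (6.7) = 0.1940
Iteration 2:
  α = (9 - (-1)·0.6774 - (-2.6)·0.1940) / (6.6) = 1.5427
  β = (0 - (2.3)·1.6061 - (-4)·0.1940) / (9.3) = -0.3138
  γ = (0 - (2)·1.6061 - (-0.7)·0.6774) / (6.7) = -0.4087
Iteration 3:
  α = (9 - (-1)·-0.3138 - (-2.6)·-0.4087) / (6.6) = 1.1551
  β = (0 - (2.3)·1.5427 - (-4)·-0.4087) / (9.3) = -0.5573
  γ = (0 - (2)·1.5427 - (-0.7)·-0.3138) / (6.7) = -0.4933

(1.1551, -0.5573, -0.4933)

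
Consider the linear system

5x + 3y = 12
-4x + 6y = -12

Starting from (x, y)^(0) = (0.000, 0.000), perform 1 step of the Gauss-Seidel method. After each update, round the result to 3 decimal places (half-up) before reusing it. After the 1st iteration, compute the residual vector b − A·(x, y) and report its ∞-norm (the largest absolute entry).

1.200

Iteration 1:
  x = (12 - (3)·0.000) / (5) = 2.400
  y = (-12 - (-4)·2.400) / (6) = -0.400
Residual b − A·x = (1.200, 0.000); ∞-norm = 1.200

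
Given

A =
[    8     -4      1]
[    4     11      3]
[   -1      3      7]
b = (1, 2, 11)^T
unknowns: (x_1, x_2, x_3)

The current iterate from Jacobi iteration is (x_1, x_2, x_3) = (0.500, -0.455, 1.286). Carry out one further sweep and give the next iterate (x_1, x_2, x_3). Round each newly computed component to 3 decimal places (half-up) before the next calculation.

(-0.263, -0.351, 1.838)

One sweep:
  x_1 = (1 - (-4)·-0.455 - (1)·1.286) / (8) = -0.263
  x_2 = (2 - (4)·0.500 - (3)·1.286) / (11) = -0.351
  x_3 = (11 - (-1)·0.500 - (3)·-0.455) / (7) = 1.838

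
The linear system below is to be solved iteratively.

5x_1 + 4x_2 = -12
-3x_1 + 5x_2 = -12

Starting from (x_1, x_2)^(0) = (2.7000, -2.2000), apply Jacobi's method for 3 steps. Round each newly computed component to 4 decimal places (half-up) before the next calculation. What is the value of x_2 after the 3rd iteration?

Iteration 1:
  x_1 = (-12 - (4)·-2.2000) / (5) = -0.6400
  x_2 = (-12 - (-3)·2.7000) / (5) = -0.7800
Iteration 2:
  x_1 = (-12 - (4)·-0.7800) / (5) = -1.7760
  x_2 = (-12 - (-3)·-0.6400) / (5) = -2.7840
Iteration 3:
  x_1 = (-12 - (4)·-2.7840) / (5) = -0.1728
  x_2 = (-12 - (-3)·-1.7760) / (5) = -3.4656

-3.4656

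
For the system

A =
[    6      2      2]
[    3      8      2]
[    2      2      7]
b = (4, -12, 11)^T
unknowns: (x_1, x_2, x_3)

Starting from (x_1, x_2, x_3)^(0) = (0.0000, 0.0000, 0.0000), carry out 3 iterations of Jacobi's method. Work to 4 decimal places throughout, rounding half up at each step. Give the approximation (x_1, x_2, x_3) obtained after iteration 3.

(0.7778, -2.1935, 2.0000)

Iteration 1:
  x_1 = (4 - (2)·0.0000 - (2)·0.0000) / (6) = 0.6667
  x_2 = (-12 - (3)·0.0000 - (2)·0.0000) / (8) = -1.5000
  x_3 = (11 - (2)·0.0000 - (2)·0.0000) / (7) = 1.5714
Iteration 2:
  x_1 = (4 - (2)·-1.5000 - (2)·1.5714) / (6) = 0.6429
  x_2 = (-12 - (3)·0.6667 - (2)·1.5714) / (8) = -2.1429
  x_3 = (11 - (2)·0.6667 - (2)·-1.5000) / (7) = 1.8095
Iteration 3:
  x_1 = (4 - (2)·-2.1429 - (2)·1.8095) / (6) = 0.7778
  x_2 = (-12 - (3)·0.6429 - (2)·1.8095) / (8) = -2.1935
  x_3 = (11 - (2)·0.6429 - (2)·-2.1429) / (7) = 2.0000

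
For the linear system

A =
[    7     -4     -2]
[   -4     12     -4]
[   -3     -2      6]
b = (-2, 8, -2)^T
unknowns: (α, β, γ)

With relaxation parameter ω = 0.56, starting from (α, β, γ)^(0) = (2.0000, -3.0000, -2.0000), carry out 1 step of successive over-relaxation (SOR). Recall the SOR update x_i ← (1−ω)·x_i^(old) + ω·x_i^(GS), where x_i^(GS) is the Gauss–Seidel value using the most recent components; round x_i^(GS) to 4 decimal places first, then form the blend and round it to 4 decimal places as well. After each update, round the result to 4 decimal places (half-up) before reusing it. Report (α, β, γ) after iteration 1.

(-0.5600, -1.4246, -1.4894)

Iteration 1:
  α: GS value = (-2 - (-4)·-3.0000 - (-2)·-2.0000) / (7) = -2.5714;  α ← (1−ω)·2.0000 + ω·-2.5714 = -0.5600
  β: GS value = (8 - (-4)·-0.5600 - (-4)·-2.0000) / (12) = -0.1867;  β ← (1−ω)·-3.0000 + ω·-0.1867 = -1.4246
  γ: GS value = (-2 - (-3)·-0.5600 - (-2)·-1.4246) / (6) = -1.0882;  γ ← (1−ω)·-2.0000 + ω·-1.0882 = -1.4894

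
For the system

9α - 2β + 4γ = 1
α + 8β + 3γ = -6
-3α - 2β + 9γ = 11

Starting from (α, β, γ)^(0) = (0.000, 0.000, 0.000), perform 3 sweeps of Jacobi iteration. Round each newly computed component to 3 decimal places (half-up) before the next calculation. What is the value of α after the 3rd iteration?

Iteration 1:
  α = (1 - (-2)·0.000 - (4)·0.000) / (9) = 0.111
  β = (-6 - (1)·0.000 - (3)·0.000) / (8) = -0.750
  γ = (11 - (-3)·0.000 - (-2)·0.000) / (9) = 1.222
Iteration 2:
  α = (1 - (-2)·-0.750 - (4)·1.222) / (9) = -0.599
  β = (-6 - (1)·0.111 - (3)·1.222) / (8) = -1.222
  γ = (11 - (-3)·0.111 - (-2)·-0.750) / (9) = 1.093
Iteration 3:
  α = (1 - (-2)·-1.222 - (4)·1.093) / (9) = -0.646
  β = (-6 - (1)·-0.599 - (3)·1.093) / (8) = -1.085
  γ = (11 - (-3)·-0.599 - (-2)·-1.222) / (9) = 0.751

-0.646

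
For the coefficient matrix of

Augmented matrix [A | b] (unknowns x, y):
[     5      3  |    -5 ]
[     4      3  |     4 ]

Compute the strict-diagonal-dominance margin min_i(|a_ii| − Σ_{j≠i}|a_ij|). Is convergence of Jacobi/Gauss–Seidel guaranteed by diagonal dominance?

row 1: |5| − (3) = 2
row 2: |3| − (4) = -1
minimum over rows = -1 → not strictly diagonally dominant

-1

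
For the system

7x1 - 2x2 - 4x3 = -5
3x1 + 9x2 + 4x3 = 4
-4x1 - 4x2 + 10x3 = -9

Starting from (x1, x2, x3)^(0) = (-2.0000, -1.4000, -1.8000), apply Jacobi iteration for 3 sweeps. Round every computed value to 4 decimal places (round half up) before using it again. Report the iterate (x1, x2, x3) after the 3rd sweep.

Iteration 1:
  x1 = (-5 - (-2)·-1.4000 - (-4)·-1.8000) / (7) = -2.1429
  x2 = (4 - (3)·-2.0000 - (4)·-1.8000) / (9) = 1.9111
  x3 = (-9 - (-4)·-2.0000 - (-4)·-1.4000) / (10) = -2.2600
Iteration 2:
  x1 = (-5 - (-2)·1.9111 - (-4)·-2.2600) / (7) = -1.4597
  x2 = (4 - (3)·-2.1429 - (4)·-2.2600) / (9) = 2.1632
  x3 = (-9 - (-4)·-2.1429 - (-4)·1.9111) / (10) = -0.9927
Iteration 3:
  x1 = (-5 - (-2)·2.1632 - (-4)·-0.9927) / (7) = -0.6635
  x2 = (4 - (3)·-1.4597 - (4)·-0.9927) / (9) = 1.3722
  x3 = (-9 - (-4)·-1.4597 - (-4)·2.1632) / (10) = -0.6186

(-0.6635, 1.3722, -0.6186)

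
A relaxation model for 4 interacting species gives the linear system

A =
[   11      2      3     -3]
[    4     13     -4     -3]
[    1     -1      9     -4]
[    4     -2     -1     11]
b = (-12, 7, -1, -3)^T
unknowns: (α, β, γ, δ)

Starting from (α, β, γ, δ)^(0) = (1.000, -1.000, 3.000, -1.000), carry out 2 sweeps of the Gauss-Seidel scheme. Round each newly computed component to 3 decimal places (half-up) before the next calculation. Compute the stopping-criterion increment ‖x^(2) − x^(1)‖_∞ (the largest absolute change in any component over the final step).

0.821

Iteration 1:
  α = (-12 - (2)·-1.000 - (3)·3.000 - (-3)·-1.000) / (11) = -2.000
  β = (7 - (4)·-2.000 - (-4)·3.000 - (-3)·-1.000) / (13) = 1.846
  γ = (-1 - (1)·-2.000 - (-1)·1.846 - (-4)·-1.000) / (9) = -0.128
  δ = (-3 - (4)·-2.000 - (-2)·1.846 - (-1)·-0.128) / (11) = 0.779
Iteration 2:
  α = (-12 - (2)·1.846 - (3)·-0.128 - (-3)·0.779) / (11) = -1.179
  β = (7 - (4)·-1.179 - (-4)·-0.128 - (-3)·0.779) / (13) = 1.042
  γ = (-1 - (1)·-1.179 - (-1)·1.042 - (-4)·0.779) / (9) = 0.482
  δ = (-3 - (4)·-1.179 - (-2)·1.042 - (-1)·0.482) / (11) = 0.389
Change: (0.821, -0.804, 0.610, -0.390) → max |·| = 0.821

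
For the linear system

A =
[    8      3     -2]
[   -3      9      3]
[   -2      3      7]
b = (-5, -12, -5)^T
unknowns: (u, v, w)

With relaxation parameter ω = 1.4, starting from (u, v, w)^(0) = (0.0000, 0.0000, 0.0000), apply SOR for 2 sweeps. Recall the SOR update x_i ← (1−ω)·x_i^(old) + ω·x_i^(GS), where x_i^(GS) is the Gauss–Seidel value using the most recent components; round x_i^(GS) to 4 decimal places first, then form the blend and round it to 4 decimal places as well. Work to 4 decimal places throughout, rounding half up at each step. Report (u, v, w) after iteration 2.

Iteration 1:
  u: GS value = (-5 - (3)·0.0000 - (-2)·0.0000) / (8) = -0.6250;  u ← (1−ω)·0.0000 + ω·-0.6250 = -0.8750
  v: GS value = (-12 - (-3)·-0.8750 - (3)·0.0000) / (9) = -1.6250;  v ← (1−ω)·0.0000 + ω·-1.6250 = -2.2750
  w: GS value = (-5 - (-2)·-0.8750 - (3)·-2.2750) / (7) = 0.0107;  w ← (1−ω)·0.0000 + ω·0.0107 = 0.0150
Iteration 2:
  u: GS value = (-5 - (3)·-2.2750 - (-2)·0.0150) / (8) = 0.2319;  u ← (1−ω)·-0.8750 + ω·0.2319 = 0.6747
  v: GS value = (-12 - (-3)·0.6747 - (3)·0.0150) / (9) = -1.1134;  v ← (1−ω)·-2.2750 + ω·-1.1134 = -0.6488
  w: GS value = (-5 - (-2)·0.6747 - (3)·-0.6488) / (7) = -0.2435;  w ← (1−ω)·0.0150 + ω·-0.2435 = -0.3469

(0.6747, -0.6488, -0.3469)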